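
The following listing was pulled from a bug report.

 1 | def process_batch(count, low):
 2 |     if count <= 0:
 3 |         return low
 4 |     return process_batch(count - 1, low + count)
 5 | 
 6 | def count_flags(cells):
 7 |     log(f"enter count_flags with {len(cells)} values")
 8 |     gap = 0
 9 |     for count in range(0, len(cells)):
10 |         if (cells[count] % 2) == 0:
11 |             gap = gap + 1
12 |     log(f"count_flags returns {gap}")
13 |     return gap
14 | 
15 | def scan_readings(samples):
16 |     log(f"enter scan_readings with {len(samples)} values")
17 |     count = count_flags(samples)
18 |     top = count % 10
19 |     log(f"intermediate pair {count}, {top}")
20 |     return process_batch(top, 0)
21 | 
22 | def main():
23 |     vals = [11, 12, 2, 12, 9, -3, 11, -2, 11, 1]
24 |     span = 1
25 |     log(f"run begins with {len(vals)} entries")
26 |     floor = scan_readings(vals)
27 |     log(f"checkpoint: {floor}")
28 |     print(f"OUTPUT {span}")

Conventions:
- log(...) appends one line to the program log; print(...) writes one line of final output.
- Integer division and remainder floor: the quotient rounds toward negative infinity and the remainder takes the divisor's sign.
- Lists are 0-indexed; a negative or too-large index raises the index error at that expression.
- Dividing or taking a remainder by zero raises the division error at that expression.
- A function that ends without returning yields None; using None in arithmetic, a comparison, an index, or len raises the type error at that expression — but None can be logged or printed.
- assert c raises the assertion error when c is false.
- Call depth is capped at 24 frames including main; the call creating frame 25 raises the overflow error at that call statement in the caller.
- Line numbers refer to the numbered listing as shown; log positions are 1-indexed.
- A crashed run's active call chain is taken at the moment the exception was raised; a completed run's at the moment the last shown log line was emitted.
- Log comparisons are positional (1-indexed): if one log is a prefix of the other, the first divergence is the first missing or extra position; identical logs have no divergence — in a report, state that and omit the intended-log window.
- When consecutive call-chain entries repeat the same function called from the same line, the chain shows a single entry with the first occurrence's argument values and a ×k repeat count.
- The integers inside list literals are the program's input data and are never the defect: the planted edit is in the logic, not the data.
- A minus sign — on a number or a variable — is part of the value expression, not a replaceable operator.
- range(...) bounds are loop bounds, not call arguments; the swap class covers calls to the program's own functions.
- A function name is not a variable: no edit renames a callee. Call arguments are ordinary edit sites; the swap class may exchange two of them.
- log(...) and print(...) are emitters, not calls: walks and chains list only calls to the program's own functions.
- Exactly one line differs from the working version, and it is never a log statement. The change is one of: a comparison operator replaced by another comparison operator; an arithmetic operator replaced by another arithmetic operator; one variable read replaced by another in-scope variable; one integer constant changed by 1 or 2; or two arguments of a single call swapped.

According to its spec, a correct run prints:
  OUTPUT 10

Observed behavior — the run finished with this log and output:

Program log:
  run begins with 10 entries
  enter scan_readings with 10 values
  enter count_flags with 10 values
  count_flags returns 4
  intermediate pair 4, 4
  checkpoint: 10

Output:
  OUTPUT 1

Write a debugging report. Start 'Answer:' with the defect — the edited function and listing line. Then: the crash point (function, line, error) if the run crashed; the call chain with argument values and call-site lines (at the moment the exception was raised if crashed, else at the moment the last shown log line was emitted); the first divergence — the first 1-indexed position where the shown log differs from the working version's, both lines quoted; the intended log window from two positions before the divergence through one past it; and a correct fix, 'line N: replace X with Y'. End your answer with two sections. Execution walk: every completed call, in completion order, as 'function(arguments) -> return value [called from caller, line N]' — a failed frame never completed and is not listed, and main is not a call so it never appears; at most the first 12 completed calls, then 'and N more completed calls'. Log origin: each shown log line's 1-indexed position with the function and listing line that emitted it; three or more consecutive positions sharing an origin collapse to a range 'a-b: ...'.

Answer: the defect is in main at line 28.
The tell: No log line changed; the fault shows up purely in the output.
Call chain: main.
First divergence: none; the two logs match at every position.
Execution walk:
  count_flags([11, 12, 2, 12, 9, -3, 11, -2, 11, 1]) -> 4  [called from scan_readings, line 17]
  process_batch(0, 10) -> 10  [called from process_batch, line 4]
  process_batch(1, 9) -> 10  [called from process_batch, line 4]
  process_batch(2, 7) -> 10  [called from process_batch, line 4]
  process_batch(3, 4) -> 10  [called from process_batch, line 4]
  process_batch(4, 0) -> 10  [called from scan_readings, line 20]
  scan_readings([11, 12, 2, 12, 9, -3, 11, -2, 11, 1]) -> 10  [called from main, line 26]
Log origin:
  1: logged in main at line 25
  2: logged in scan_readings at line 16
  3: logged in count_flags at line 7
  4: logged in count_flags at line 12
  5: logged in scan_readings at line 19
  6: logged in main at line 27
A correct fix: line 28: replace `span` with `floor`.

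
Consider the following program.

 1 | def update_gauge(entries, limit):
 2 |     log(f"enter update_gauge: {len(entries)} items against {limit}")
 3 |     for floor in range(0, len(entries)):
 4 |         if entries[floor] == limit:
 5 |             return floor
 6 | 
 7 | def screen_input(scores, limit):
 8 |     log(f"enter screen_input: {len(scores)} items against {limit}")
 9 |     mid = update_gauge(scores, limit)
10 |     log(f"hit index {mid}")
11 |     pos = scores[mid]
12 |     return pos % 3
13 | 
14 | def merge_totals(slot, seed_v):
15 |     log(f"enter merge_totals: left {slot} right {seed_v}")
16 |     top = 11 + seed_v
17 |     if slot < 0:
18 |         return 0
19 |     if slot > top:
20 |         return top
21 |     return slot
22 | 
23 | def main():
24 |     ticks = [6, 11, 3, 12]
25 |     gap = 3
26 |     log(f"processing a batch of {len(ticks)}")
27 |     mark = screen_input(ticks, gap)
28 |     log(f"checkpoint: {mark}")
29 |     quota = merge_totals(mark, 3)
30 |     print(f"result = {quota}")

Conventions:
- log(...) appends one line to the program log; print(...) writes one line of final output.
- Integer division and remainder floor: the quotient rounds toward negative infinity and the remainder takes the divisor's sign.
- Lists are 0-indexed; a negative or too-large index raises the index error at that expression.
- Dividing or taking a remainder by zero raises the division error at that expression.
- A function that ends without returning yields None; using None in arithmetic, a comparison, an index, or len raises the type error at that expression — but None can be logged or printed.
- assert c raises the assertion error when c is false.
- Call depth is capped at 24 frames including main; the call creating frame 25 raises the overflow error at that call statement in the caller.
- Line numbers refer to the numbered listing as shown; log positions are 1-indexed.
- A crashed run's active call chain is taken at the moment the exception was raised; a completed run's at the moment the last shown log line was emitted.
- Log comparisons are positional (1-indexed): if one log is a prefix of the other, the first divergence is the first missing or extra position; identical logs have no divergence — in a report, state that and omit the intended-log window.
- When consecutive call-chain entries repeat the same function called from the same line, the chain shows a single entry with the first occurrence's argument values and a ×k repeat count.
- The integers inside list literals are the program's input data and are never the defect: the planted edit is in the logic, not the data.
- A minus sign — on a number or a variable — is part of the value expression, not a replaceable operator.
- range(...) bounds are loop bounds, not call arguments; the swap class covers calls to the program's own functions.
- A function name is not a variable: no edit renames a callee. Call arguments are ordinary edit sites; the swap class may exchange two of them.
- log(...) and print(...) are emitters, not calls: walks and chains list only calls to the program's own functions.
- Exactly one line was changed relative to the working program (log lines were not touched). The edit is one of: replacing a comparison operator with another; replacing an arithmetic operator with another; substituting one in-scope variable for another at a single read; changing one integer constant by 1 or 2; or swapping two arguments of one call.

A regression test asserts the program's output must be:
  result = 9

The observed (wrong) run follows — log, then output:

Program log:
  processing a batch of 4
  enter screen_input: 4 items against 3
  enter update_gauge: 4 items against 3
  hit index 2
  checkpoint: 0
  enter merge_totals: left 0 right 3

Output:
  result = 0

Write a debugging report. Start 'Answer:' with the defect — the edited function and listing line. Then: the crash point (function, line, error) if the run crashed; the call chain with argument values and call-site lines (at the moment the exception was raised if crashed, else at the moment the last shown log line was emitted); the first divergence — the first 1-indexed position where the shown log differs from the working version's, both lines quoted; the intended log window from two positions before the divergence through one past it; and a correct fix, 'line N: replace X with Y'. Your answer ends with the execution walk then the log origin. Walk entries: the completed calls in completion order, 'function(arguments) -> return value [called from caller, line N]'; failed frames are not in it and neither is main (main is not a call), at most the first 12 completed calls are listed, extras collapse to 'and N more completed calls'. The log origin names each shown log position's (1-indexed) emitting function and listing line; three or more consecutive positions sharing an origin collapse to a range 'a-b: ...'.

Answer: the defect is in screen_input at line 12.
Key fact: Position 5 is the first bad log line: 'checkpoint: 0' should read 'checkpoint: 9'.
Call chain: main -> merge_totals(0, 3) (called at line 29).
First divergence: position 5; shown 'checkpoint: 0' vs intended 'checkpoint: 9'.
Intended log window:
  3: enter update_gauge: 4 items against 3
  4: hit index 2
  5: checkpoint: 9
  6: enter merge_totals: left 9 right 3
Execution walk:
  update_gauge([6, 11, 3, 12], 3) -> 2  [called from screen_input, line 9]
  screen_input([6, 11, 3, 12], 3) -> 0  [called from main, line 27]
  merge_totals(0, 3) -> 0  [called from main, line 29]
Log line origins:
  1: logged in main at line 26
  2: logged in screen_input at line 8
  3: logged in update_gauge at line 2
  4: logged in screen_input at line 10
  5: logged in main at line 28
  6: logged in merge_totals at line 15
A correct fix: line 12: replace `%` with `*`.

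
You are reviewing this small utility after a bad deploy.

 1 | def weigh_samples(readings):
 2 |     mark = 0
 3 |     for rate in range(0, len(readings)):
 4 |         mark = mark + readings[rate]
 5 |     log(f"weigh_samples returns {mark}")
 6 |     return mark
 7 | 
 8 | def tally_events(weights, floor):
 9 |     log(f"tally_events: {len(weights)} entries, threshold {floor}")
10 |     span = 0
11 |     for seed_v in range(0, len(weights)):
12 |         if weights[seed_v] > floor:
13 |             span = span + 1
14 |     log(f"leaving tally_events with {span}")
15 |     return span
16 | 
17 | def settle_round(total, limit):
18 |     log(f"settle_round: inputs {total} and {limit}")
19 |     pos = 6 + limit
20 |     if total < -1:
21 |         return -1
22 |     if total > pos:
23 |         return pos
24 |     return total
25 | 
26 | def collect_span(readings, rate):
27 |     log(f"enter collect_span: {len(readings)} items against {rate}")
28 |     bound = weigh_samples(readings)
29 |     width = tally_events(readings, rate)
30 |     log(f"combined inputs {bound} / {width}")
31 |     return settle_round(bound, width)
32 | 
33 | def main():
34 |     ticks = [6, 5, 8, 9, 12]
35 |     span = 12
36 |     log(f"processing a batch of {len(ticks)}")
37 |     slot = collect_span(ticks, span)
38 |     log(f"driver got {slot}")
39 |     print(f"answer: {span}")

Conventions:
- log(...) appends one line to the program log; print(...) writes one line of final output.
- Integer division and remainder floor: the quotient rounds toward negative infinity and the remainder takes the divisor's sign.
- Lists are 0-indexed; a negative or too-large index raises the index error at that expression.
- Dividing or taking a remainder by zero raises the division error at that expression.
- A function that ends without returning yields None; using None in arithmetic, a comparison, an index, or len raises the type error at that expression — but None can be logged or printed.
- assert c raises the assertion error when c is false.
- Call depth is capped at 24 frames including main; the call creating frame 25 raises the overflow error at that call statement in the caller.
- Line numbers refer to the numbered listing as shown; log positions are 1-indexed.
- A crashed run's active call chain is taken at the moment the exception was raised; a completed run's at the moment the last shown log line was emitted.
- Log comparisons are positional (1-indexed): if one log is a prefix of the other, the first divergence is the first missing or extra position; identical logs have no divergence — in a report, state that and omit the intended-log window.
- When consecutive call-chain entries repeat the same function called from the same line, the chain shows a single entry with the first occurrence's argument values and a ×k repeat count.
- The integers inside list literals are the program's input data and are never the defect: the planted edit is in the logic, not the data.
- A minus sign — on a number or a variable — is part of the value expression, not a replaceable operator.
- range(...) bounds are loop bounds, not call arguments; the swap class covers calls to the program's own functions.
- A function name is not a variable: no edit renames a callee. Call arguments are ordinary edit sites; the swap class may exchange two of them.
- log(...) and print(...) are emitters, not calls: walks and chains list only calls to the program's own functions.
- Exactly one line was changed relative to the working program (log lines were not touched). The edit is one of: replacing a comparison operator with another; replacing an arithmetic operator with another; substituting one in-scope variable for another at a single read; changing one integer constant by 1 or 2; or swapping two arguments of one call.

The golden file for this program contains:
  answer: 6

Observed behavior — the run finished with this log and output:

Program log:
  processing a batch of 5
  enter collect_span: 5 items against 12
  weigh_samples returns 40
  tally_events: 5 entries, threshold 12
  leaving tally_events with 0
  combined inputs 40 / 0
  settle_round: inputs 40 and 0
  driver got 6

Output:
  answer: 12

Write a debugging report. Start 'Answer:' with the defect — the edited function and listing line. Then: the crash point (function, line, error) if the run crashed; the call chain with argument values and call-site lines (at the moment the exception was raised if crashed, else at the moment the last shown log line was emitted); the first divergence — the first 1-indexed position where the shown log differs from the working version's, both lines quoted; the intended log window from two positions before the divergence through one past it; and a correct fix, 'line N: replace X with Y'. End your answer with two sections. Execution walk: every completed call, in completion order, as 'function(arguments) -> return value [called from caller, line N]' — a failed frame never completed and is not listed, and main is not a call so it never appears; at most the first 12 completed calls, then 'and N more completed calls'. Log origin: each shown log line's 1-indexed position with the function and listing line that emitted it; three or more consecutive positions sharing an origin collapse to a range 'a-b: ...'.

Answer: the defect is in main at line 39.
Key fact: Every logged value matches the working version; the printed result is what differs.
Call chain: main.
First divergence: none; the two logs match at every position.
Execution walk:
  weigh_samples([6, 5, 8, 9, 12]) -> 40  [called from collect_span, line 28]
  tally_events([6, 5, 8, 9, 12], 12) -> 0  [called from collect_span, line 29]
  settle_round(40, 0) -> 6  [called from collect_span, line 31]
  collect_span([6, 5, 8, 9, 12], 12) -> 6  [called from main, line 37]
Log origins:
  1: from main, line 36
  2: from collect_span, line 27
  3: from weigh_samples, line 5
  4: from tally_events, line 9
  5: from tally_events, line 14
  6: from collect_span, line 30
  7: from settle_round, line 18
  8: from main, line 38
A correct fix: line 39: replace `span` with `slot`.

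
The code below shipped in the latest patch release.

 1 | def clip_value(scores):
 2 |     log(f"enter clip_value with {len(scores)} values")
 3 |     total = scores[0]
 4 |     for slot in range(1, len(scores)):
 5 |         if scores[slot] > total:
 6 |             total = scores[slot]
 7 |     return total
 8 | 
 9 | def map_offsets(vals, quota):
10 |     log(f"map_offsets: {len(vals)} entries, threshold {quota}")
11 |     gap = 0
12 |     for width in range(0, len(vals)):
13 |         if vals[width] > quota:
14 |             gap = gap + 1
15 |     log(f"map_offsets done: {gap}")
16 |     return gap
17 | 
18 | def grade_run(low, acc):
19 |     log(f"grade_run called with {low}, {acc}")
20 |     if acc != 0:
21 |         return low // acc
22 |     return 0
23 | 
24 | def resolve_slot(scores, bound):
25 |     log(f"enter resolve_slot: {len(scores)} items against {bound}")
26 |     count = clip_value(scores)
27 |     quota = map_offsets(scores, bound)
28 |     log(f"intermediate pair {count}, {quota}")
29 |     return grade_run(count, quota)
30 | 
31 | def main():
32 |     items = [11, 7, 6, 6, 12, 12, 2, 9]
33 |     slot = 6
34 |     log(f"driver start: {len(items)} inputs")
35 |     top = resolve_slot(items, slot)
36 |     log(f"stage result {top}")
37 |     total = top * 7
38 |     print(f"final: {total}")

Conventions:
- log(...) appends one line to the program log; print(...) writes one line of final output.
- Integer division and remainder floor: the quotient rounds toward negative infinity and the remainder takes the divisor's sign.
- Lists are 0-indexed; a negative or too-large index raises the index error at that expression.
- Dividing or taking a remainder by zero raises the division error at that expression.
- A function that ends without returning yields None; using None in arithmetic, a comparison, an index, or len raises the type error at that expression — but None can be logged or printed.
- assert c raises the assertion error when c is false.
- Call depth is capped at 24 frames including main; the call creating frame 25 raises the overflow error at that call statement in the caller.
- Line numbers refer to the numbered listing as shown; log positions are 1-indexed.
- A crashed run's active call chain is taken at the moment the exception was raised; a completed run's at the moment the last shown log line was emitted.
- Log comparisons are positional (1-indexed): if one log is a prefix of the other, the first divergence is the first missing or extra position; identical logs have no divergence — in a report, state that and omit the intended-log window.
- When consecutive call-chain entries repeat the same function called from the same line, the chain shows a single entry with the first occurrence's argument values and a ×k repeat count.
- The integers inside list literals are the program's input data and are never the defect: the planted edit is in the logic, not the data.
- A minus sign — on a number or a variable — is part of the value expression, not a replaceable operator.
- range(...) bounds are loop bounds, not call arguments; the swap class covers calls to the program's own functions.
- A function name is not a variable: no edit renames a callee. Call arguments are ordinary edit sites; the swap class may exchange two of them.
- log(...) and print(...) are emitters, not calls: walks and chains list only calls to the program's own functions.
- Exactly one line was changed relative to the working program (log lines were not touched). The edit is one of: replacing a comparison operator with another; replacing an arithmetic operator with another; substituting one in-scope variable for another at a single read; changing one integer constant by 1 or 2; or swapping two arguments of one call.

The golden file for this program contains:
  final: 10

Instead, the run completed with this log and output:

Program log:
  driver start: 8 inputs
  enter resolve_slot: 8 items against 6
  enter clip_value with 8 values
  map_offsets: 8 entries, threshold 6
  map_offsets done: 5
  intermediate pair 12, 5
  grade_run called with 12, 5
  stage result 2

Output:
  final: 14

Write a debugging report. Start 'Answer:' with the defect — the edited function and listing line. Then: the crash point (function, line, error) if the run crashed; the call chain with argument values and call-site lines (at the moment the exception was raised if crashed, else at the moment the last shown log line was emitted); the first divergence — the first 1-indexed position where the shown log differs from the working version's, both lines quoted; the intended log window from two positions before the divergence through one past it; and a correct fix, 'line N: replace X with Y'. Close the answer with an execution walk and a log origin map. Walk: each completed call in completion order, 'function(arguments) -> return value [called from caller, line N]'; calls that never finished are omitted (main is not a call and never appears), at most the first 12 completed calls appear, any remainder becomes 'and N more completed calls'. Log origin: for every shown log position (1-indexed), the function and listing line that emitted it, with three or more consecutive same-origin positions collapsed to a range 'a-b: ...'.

Answer: the defect is in main at line 37.
Core observation: The logs agree in full; only the final output differs.
Call chain: main.
First divergence: none; the two logs match at every position.
Execution walk:
  clip_value([11, 7, 6, 6, 12, 12, 2, 9]) -> 12  [called from resolve_slot, line 26]
  map_offsets([11, 7, 6, 6, 12, 12, 2, 9], 6) -> 5  [called from resolve_slot, line 27]
  grade_run(12, 5) -> 2  [called from resolve_slot, line 29]
  resolve_slot([11, 7, 6, 6, 12, 12, 2, 9], 6) -> 2  [called from main, line 35]
Log origin:
  1: emitted by main (line 34)
  2: emitted by resolve_slot (line 25)
  3: emitted by clip_value (line 2)
  4: emitted by map_offsets (line 10)
  5: emitted by map_offsets (line 15)
  6: emitted by resolve_slot (line 28)
  7: emitted by grade_run (line 19)
  8: emitted by main (line 36)
A correct fix: line 37: replace `7` with `5`.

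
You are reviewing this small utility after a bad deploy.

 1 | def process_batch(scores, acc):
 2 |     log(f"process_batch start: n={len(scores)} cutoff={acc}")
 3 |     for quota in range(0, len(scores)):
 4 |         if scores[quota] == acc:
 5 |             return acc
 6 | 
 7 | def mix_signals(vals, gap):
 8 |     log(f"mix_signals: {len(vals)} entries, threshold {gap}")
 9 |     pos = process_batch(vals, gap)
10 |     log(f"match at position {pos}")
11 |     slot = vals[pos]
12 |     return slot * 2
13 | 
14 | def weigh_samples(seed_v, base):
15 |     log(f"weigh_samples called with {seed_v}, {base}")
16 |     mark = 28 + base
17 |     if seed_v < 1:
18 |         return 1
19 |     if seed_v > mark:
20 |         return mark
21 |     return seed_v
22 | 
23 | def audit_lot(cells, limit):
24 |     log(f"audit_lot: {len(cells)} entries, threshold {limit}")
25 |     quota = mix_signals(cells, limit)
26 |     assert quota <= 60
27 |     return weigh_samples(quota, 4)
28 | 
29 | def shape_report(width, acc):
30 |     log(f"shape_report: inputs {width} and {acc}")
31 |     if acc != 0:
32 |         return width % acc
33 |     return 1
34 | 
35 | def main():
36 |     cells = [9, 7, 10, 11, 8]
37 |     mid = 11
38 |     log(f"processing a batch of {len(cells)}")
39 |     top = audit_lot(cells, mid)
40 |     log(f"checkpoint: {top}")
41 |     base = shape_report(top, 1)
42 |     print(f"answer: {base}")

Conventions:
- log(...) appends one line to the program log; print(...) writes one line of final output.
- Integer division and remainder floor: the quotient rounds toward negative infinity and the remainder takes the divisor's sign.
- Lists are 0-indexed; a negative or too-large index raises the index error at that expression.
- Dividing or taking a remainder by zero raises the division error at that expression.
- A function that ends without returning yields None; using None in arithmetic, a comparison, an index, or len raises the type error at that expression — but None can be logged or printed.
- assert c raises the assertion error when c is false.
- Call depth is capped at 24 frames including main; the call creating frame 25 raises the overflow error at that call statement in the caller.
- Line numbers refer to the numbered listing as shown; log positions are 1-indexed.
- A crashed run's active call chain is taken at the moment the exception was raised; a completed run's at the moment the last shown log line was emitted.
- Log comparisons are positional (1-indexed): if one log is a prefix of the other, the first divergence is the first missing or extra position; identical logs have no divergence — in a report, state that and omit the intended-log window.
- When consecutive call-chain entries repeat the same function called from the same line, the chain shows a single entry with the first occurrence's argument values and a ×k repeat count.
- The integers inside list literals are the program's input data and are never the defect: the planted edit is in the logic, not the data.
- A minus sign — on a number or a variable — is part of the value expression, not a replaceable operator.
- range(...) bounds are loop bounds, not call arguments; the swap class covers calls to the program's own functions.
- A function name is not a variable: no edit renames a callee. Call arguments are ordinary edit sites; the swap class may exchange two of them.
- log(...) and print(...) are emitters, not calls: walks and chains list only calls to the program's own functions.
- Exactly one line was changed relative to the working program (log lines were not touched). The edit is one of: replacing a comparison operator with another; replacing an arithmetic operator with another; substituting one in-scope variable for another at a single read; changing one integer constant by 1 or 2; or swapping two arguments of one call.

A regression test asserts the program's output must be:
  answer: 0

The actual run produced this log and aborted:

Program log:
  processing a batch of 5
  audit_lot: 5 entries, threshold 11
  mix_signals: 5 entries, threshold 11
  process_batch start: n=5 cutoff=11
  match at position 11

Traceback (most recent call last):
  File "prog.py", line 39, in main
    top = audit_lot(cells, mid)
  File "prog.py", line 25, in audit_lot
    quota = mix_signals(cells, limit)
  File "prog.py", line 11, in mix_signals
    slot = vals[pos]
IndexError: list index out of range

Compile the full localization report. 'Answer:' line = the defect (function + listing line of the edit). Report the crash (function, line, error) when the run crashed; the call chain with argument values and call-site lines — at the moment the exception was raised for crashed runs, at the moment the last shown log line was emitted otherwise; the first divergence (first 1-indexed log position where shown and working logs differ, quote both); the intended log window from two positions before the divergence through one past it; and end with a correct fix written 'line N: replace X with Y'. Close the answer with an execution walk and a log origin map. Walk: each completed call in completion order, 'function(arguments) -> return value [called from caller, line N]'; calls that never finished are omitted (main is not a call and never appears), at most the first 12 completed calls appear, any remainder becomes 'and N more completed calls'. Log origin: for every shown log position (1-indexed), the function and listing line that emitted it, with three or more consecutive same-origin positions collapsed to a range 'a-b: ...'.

Answer: the defect is in process_batch at line 5.
Key observation: Log line 5 is where behavior first shows: 'match at position 11' appears instead of 'match at position 3'.
Crash: mix_signals, line 11, IndexError.
Call chain: main -> audit_lot([9, 7, 10, 11, 8], 11) (called at line 39) -> mix_signals([9, 7, 10, 11, 8], 11) (called at line 25).
First divergence: position 5 — the shown line 'match at position 11' should read 'match at position 3'.
Intended log window:
  3: mix_signals: 5 entries, threshold 11
  4: process_batch start: n=5 cutoff=11
  5: match at position 3
  6: weigh_samples called with 22, 4
Execution walk:
  process_batch([9, 7, 10, 11, 8], 11) -> 11  [called from mix_signals, line 9]
Log line origins:
  1: emitted by main (line 38)
  2: emitted by audit_lot (line 24)
  3: emitted by mix_signals (line 8)
  4: emitted by process_batch (line 2)
  5: emitted by mix_signals (line 10)
A correct fix: line 5: replace `acc` with `quota`.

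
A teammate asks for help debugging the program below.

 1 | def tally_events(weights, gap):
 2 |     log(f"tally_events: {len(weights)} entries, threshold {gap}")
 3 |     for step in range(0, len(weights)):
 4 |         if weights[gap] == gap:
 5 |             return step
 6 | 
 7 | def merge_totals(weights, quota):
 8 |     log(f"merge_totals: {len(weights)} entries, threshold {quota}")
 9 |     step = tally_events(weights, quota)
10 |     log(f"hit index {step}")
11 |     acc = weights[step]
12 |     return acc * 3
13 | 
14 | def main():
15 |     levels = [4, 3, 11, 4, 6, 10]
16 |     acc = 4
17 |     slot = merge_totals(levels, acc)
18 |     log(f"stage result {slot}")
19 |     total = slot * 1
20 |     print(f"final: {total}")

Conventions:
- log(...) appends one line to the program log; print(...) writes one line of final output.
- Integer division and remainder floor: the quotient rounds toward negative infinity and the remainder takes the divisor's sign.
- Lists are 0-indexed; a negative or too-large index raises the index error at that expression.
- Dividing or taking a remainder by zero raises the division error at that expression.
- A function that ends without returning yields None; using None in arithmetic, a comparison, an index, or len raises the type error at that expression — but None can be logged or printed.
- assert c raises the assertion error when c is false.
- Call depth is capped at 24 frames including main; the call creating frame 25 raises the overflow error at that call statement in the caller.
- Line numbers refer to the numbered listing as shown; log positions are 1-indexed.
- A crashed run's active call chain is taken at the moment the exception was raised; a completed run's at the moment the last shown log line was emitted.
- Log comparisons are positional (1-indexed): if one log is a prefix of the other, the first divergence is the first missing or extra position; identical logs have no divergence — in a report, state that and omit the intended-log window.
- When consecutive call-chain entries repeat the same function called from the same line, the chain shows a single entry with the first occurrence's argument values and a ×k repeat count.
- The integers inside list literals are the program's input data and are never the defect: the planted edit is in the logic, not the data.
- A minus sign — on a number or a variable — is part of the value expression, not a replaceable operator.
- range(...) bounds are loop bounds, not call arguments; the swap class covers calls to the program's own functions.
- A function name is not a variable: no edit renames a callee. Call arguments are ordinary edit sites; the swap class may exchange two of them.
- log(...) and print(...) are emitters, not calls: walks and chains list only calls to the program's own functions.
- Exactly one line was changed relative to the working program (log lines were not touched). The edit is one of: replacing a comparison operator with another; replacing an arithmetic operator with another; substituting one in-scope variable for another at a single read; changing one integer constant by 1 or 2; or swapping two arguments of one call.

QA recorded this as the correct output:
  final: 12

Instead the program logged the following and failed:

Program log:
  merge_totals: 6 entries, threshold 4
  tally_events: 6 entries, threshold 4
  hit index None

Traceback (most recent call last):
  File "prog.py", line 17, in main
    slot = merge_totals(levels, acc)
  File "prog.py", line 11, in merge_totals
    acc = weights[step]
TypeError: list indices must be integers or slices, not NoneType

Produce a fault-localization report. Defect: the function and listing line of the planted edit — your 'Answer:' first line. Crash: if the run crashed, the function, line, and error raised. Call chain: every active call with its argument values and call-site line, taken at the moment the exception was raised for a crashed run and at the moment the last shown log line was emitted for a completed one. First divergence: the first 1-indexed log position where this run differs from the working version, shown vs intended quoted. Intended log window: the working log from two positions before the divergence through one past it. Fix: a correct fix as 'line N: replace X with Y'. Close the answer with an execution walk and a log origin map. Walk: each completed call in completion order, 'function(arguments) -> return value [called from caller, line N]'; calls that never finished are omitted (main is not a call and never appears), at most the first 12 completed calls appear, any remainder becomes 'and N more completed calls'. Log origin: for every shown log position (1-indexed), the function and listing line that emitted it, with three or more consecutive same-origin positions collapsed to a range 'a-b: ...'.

Answer: the defect is in tally_events at line 4.
Key observation: At log position 3 the runs split — shown 'hit index None', but the working version logs 'hit index 0'.
Crash: merge_totals, line 11, TypeError.
Call chain: main -> merge_totals([4, 3, 11, 4, 6, 10], 4) (called at line 17).
First divergence: position 3 — shown 'hit index None', intended 'hit index 0'.
Intended log window:
  1: merge_totals: 6 entries, threshold 4
  2: tally_events: 6 entries, threshold 4
  3: hit index 0
  4: stage result 12
Execution walk:
  tally_events([4, 3, 11, 4, 6, 10], 4) -> None  [called from merge_totals, line 9]
Origin of each log line:
  1: emitted by merge_totals (line 8)
  2: emitted by tally_events (line 2)
  3: emitted by merge_totals (line 10)
A correct fix: line 4: replace `weights[gap]` with `weights[step]`.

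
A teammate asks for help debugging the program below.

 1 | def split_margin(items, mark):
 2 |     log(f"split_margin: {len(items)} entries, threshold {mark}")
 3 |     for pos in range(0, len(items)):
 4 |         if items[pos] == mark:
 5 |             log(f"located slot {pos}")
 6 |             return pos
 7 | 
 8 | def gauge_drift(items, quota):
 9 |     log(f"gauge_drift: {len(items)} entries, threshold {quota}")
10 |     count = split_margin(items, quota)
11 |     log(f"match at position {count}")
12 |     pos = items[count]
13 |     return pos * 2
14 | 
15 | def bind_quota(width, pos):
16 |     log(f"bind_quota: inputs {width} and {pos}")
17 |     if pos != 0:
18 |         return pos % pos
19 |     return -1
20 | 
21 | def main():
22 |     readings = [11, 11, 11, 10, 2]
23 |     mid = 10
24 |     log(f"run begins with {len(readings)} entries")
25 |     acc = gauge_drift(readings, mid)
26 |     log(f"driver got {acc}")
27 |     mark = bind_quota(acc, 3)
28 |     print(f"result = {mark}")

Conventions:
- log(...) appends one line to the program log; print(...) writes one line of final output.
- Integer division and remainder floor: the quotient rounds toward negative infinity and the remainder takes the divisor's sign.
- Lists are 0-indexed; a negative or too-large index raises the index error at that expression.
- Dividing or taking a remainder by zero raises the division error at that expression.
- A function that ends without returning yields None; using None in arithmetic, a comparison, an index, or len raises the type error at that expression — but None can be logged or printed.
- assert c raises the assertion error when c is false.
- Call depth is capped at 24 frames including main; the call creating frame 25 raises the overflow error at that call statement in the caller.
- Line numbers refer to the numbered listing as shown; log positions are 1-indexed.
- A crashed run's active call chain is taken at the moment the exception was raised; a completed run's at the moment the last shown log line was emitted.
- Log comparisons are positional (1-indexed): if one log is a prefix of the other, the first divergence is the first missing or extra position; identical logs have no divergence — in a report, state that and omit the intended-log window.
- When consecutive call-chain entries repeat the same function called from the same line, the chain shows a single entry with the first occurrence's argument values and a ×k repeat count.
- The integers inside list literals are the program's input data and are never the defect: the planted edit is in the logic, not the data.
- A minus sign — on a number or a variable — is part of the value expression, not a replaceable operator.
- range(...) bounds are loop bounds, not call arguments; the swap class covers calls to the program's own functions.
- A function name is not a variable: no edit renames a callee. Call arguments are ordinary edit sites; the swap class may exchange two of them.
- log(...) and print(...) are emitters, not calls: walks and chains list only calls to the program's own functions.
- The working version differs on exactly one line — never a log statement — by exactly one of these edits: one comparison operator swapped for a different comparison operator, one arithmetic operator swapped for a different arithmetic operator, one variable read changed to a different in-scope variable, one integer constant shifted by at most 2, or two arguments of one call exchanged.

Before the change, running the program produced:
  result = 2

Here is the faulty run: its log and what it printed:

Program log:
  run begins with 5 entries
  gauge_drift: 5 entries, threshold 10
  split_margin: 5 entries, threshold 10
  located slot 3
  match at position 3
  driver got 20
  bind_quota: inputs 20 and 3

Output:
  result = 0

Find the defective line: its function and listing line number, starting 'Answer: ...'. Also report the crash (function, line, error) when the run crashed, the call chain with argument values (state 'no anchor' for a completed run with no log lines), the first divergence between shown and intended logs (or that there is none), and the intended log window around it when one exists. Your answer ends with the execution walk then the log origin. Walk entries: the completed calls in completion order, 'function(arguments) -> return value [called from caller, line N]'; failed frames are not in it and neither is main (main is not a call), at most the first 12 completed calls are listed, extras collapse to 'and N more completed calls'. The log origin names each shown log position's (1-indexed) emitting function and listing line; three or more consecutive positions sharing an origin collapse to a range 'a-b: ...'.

Answer: the defect is in bind_quota at line 18.
Key observation: The logs agree in full; only the final output differs.
Call chain: main -> bind_quota(20, 3) (called at line 27).
First divergence: none; the two logs match at every position.
Execution walk:
  split_margin([11, 11, 11, 10, 2], 10) -> 3  [called from gauge_drift, line 10]
  gauge_drift([11, 11, 11, 10, 2], 10) -> 20  [called from main, line 25]
  bind_quota(20, 3) -> 0  [called from main, line 27]
Log origin:
  1: logged in main at line 24
  2: logged in gauge_drift at line 9
  3: logged in split_margin at line 2
  4: logged in split_margin at line 5
  5: logged in gauge_drift at line 11
  6: logged in main at line 26
  7: logged in bind_quota at line 16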